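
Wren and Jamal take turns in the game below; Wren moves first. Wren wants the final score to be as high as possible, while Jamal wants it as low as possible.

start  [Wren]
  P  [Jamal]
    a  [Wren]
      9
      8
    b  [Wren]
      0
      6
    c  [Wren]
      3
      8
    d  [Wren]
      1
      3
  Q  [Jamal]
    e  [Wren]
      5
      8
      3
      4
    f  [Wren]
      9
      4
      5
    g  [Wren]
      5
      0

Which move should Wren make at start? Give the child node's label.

a (Wren): max(9, 8) = 9
b (Wren): max(0, 6) = 6
c (Wren): max(3, 8) = 8
d (Wren): max(1, 3) = 3
P (Jamal): min(9, 6, 8, 3) = 3
e (Wren): max(5, 8, 3, 4) = 8
f (Wren): max(9, 4, 5) = 9
g (Wren): max(5, 0) = 5
Q (Jamal): min(8, 9, 5) = 5
start (Wren): max(3, 5) = 5
Wren at start wants the highest of {P=3, Q=5}, so chooses Q.

Q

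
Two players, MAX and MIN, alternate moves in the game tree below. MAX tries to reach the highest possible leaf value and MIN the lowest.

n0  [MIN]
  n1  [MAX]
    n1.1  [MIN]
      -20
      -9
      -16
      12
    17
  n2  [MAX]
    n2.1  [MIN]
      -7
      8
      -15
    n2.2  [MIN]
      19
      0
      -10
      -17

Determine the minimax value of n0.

n1.1 (MIN): min(-20, -9, -16, 12) = -20
n1 (MAX): max(-20, 17) = 17
n2.1 (MIN): min(-7, 8, -15) = -15
n2.2 (MIN): min(19, 0, -10, -17) = -17
n2 (MAX): max(-15, -17) = -15
n0 (MIN): min(17, -15) = -15

-15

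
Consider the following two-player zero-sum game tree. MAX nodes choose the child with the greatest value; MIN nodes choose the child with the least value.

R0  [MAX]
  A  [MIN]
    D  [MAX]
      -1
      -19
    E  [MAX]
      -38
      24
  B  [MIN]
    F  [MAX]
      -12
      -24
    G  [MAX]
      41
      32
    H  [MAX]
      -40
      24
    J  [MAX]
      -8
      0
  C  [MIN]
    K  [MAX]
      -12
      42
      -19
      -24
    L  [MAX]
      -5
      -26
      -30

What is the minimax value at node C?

-5

K (MAX): max(-12, 42, -19, -24) = 42
L (MAX): max(-5, -26, -30) = -5
C (MIN): min(42, -5) = -5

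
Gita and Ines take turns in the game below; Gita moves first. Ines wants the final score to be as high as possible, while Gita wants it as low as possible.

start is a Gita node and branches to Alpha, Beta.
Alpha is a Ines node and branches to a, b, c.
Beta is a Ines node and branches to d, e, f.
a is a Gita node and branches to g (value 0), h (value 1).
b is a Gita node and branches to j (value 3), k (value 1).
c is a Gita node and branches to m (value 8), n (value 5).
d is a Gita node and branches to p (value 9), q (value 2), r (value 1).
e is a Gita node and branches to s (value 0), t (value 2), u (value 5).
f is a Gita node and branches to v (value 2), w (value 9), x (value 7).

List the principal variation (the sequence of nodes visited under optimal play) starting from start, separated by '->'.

start -> Beta -> f -> v

a (Gita): min(0, 1) = 0
b (Gita): min(3, 1) = 1
c (Gita): min(8, 5) = 5
Alpha (Ines): max(0, 1, 5) = 5
d (Gita): min(9, 2, 1) = 1
e (Gita): min(0, 2, 5) = 0
f (Gita): min(2, 9, 7) = 2
Beta (Ines): max(1, 0, 2) = 2
start (Gita): min(5, 2) = 2
At start, Gita picks Beta (lowest: 2).
At Beta, Ines picks f (highest: 2).
At f, Gita picks v (lowest: 2).
Terminal value 2.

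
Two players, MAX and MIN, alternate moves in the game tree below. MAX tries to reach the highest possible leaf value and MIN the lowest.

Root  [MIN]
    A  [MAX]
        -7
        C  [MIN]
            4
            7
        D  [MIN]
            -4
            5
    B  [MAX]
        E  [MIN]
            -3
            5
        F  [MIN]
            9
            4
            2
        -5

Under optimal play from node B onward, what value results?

E (MIN): min(-3, 5) = -3
F (MIN): min(9, 4, 2) = 2
B (MAX): max(-3, 2, -5) = 2

2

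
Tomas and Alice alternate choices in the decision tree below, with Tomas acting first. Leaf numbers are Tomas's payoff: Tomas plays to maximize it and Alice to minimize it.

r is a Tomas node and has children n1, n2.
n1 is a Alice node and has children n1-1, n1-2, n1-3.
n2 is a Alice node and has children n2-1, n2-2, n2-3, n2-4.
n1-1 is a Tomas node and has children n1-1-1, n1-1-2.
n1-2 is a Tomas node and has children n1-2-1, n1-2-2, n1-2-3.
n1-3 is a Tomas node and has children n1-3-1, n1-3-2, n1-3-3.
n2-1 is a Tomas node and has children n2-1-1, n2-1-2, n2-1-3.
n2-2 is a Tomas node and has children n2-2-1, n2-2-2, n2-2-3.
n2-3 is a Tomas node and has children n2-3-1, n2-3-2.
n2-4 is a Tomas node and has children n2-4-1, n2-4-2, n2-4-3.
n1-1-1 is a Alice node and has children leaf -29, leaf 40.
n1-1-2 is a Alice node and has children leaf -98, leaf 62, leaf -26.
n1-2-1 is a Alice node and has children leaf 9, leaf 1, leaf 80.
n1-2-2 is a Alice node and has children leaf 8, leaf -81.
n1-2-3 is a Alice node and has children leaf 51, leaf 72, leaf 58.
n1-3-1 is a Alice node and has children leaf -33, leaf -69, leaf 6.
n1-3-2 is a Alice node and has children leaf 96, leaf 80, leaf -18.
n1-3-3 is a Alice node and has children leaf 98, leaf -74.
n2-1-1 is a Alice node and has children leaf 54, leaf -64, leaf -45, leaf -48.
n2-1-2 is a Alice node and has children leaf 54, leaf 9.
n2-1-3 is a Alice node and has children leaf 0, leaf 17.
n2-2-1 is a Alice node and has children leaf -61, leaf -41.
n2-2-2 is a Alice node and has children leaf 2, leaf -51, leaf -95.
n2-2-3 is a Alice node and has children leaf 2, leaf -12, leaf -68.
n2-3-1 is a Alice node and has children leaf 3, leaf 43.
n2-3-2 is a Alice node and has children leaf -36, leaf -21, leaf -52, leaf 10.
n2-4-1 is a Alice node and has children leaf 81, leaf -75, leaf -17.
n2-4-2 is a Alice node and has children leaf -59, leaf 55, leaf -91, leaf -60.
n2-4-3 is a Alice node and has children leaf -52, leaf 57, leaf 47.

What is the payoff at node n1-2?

51

n1-2-1 (Alice): min(9, 1, 80) = 1
n1-2-2 (Alice): min(8, -81) = -81
n1-2-3 (Alice): min(51, 72, 58) = 51
n1-2 (Tomas): max(1, -81, 51) = 51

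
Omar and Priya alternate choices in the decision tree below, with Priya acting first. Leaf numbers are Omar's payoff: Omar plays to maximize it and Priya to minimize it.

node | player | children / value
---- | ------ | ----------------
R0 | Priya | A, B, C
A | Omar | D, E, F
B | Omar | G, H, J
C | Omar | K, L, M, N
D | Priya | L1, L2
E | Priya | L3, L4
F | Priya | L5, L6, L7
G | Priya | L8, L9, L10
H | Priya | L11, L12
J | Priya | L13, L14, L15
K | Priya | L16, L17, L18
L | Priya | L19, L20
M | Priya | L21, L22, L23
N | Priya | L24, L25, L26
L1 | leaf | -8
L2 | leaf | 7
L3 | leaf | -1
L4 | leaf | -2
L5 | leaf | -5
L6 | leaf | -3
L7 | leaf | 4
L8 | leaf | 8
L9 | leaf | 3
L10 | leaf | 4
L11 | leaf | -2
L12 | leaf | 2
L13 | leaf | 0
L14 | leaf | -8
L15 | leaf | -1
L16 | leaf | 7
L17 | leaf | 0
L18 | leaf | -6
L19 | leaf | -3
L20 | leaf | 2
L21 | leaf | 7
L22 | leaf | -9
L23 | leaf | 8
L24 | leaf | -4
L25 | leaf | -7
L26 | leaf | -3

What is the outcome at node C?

K (Priya): min(7, 0, -6) = -6
L (Priya): min(-3, 2) = -3
M (Priya): min(7, -9, 8) = -9
N (Priya): min(-4, -7, -3) = -7
C (Omar): max(-6, -3, -9, -7) = -3

-3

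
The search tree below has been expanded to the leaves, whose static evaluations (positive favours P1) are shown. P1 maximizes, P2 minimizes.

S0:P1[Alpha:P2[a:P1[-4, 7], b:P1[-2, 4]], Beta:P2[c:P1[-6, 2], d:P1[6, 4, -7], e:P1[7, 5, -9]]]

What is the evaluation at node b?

b (P1): max(-2, 4) = 4

4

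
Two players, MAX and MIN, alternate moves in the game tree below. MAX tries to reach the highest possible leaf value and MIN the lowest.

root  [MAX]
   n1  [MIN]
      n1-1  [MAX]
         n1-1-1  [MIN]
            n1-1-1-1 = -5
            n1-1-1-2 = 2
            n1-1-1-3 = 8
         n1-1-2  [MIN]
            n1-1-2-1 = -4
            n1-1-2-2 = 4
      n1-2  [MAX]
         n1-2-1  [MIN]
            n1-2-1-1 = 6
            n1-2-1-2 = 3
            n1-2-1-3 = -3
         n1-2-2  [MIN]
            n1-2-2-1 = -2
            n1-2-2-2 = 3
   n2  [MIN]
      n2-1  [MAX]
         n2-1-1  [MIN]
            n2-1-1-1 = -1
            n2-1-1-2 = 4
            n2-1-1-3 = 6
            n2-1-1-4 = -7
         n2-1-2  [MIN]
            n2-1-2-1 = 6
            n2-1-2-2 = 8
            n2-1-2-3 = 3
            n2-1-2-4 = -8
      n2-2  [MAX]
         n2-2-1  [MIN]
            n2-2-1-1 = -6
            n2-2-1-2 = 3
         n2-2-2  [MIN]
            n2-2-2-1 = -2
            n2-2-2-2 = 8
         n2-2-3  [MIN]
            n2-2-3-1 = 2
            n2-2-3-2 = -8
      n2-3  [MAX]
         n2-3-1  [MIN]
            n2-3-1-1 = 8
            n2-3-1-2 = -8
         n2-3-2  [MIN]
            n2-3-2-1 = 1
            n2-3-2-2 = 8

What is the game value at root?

n1-1-1 (MIN): min(-5, 2, 8) = -5
n1-1-2 (MIN): min(-4, 4) = -4
n1-1 (MAX): max(-5, -4) = -4
n1-2-1 (MIN): min(6, 3, -3) = -3
n1-2-2 (MIN): min(-2, 3) = -2
n1-2 (MAX): max(-3, -2) = -2
n1 (MIN): min(-4, -2) = -4
n2-1-1 (MIN): min(-1, 4, 6, -7) = -7
n2-1-2 (MIN): min(6, 8, 3, -8) = -8
n2-1 (MAX): max(-7, -8) = -7
n2-2-1 (MIN): min(-6, 3) = -6
n2-2-2 (MIN): min(-2, 8) = -2
n2-2-3 (MIN): min(2, -8) = -8
n2-2 (MAX): max(-6, -2, -8) = -2
n2-3-1 (MIN): min(8, -8) = -8
n2-3-2 (MIN): min(1, 8) = 1
n2-3 (MAX): max(-8, 1) = 1
n2 (MIN): min(-7, -2, 1) = -7
root (MAX): max(-4, -7) = -4

-4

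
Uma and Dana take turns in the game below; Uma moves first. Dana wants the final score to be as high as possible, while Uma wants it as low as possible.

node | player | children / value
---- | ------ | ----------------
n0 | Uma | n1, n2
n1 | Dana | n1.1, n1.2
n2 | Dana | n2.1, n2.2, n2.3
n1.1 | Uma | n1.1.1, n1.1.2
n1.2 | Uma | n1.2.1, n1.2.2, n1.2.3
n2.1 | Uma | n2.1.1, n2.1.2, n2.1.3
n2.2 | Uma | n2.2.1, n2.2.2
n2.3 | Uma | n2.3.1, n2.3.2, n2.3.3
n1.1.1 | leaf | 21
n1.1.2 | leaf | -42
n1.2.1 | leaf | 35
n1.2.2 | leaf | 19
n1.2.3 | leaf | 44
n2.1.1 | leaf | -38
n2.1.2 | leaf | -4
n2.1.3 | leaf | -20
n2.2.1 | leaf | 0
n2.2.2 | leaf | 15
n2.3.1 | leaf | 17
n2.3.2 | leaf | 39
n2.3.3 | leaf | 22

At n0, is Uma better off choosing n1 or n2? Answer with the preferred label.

n1.1 (Uma): min(21, -42) = -42
n1.2 (Uma): min(35, 19, 44) = 19
n1 (Dana): max(-42, 19) = 19
n2.1 (Uma): min(-38, -4, -20) = -38
n2.2 (Uma): min(0, 15) = 0
n2.3 (Uma): min(17, 39, 22) = 17
n2 (Dana): max(-38, 0, 17) = 17
Uma prefers the lower value; n1=19, n2=17. n2 is better since 17 < 19.

n2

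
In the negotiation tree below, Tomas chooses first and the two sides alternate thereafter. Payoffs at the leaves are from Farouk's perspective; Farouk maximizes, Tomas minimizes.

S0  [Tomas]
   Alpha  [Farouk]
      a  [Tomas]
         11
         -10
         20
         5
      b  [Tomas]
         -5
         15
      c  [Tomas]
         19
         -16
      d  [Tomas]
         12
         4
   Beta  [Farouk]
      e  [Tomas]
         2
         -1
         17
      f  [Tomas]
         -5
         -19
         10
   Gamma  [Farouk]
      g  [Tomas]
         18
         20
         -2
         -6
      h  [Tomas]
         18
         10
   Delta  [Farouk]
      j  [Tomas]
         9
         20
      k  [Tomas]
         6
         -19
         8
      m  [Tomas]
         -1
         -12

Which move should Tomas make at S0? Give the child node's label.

Beta

a (Tomas): min(11, -10, 20, 5) = -10
b (Tomas): min(-5, 15) = -5
c (Tomas): min(19, -16) = -16
d (Tomas): min(12, 4) = 4
Alpha (Farouk): max(-10, -5, -16, 4) = 4
e (Tomas): min(2, -1, 17) = -1
f (Tomas): min(-5, -19, 10) = -19
Beta (Farouk): max(-1, -19) = -1
g (Tomas): min(18, 20, -2, -6) = -6
h (Tomas): min(18, 10) = 10
Gamma (Farouk): max(-6, 10) = 10
j (Tomas): min(9, 20) = 9
k (Tomas): min(6, -19, 8) = -19
m (Tomas): min(-1, -12) = -12
Delta (Farouk): max(9, -19, -12) = 9
S0 (Tomas): min(4, -1, 10, 9) = -1
Tomas at S0 wants the lowest of {Alpha=4, Beta=-1, Gamma=10, Delta=9}, so chooses Beta.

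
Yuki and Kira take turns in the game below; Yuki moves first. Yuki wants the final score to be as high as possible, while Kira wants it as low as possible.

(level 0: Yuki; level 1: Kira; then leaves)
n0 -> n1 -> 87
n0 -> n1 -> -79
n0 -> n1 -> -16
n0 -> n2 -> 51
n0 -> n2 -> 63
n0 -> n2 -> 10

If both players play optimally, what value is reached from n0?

n1 (Kira): min(87, -79, -16) = -79
n2 (Kira): min(51, 63, 10) = 10
n0 (Yuki): max(-79, 10) = 10

10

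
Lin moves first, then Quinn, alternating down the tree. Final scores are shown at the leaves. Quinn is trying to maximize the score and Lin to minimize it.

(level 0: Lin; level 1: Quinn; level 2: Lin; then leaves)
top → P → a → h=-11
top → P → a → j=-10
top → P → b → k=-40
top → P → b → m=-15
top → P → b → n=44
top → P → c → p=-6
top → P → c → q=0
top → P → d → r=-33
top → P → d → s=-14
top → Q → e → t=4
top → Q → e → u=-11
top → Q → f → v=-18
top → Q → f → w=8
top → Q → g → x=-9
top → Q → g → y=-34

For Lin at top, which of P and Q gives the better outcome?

Q

a (Lin): min(-11, -10) = -11
b (Lin): min(-40, -15, 44) = -40
c (Lin): min(-6, 0) = -6
d (Lin): min(-33, -14) = -33
P (Quinn): max(-11, -40, -6, -33) = -6
e (Lin): min(4, -11) = -11
f (Lin): min(-18, 8) = -18
g (Lin): min(-9, -34) = -34
Q (Quinn): max(-11, -18, -34) = -11
Lin prefers the lower value; P=-6, Q=-11. Q is better since -11 < -6.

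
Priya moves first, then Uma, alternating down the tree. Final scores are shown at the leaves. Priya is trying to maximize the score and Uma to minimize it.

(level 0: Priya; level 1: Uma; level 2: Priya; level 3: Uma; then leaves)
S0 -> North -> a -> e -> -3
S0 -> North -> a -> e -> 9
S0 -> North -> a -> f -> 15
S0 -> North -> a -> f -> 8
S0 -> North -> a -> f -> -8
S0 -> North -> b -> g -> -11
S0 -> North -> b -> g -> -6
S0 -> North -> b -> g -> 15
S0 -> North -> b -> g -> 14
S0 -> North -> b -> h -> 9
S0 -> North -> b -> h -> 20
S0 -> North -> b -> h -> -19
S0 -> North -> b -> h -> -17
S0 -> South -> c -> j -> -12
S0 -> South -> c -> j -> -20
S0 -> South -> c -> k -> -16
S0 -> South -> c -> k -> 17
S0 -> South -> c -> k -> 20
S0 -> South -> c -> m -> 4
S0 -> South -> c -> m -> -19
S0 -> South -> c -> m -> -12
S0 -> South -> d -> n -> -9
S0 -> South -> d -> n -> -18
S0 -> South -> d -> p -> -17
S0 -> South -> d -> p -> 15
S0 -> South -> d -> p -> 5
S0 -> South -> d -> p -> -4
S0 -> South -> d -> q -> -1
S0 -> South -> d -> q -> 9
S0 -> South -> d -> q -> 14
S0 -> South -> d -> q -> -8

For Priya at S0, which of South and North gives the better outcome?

North

j (Uma): min(-12, -20) = -20
k (Uma): min(-16, 17, 20) = -16
m (Uma): min(4, -19, -12) = -19
c (Priya): max(-20, -16, -19) = -16
n (Uma): min(-9, -18) = -18
p (Uma): min(-17, 15, 5, -4) = -17
q (Uma): min(-1, 9, 14, -8) = -8
d (Priya): max(-18, -17, -8) = -8
South (Uma): min(-16, -8) = -16
e (Uma): min(-3, 9) = -3
f (Uma): min(15, 8, -8) = -8
a (Priya): max(-3, -8) = -3
g (Uma): min(-11, -6, 15, 14) = -11
h (Uma): min(9, 20, -19, -17) = -19
b (Priya): max(-11, -19) = -11
North (Uma): min(-3, -11) = -11
Priya prefers the higher value; South=-16, North=-11. North is better since -11 > -16.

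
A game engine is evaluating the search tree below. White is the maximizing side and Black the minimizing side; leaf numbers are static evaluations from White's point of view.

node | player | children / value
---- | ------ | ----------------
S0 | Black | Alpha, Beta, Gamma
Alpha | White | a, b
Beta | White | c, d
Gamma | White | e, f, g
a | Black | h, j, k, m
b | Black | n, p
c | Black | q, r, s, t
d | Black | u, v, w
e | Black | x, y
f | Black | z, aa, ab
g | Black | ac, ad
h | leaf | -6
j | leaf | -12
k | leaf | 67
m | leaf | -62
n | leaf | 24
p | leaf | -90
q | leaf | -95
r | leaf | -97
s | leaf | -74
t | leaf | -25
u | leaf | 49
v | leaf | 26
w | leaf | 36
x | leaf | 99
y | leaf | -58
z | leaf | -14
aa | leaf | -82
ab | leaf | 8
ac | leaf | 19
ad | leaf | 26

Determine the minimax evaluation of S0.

a (Black): min(-6, -12, 67, -62) = -62
b (Black): min(24, -90) = -90
Alpha (White): max(-62, -90) = -62
c (Black): min(-95, -97, -74, -25) = -97
d (Black): min(49, 26, 36) = 26
Beta (White): max(-97, 26) = 26
e (Black): min(99, -58) = -58
f (Black): min(-14, -82, 8) = -82
g (Black): min(19, 26) = 19
Gamma (White): max(-58, -82, 19) = 19
S0 (Black): min(-62, 26, 19) = -62

-62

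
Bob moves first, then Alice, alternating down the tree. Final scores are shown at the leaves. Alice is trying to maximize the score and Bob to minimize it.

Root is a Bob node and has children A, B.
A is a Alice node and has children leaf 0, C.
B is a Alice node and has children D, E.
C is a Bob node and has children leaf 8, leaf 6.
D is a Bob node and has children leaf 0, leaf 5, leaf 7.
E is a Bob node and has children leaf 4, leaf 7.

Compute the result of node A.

C (Bob): min(8, 6) = 6
A (Alice): max(0, 6) = 6

6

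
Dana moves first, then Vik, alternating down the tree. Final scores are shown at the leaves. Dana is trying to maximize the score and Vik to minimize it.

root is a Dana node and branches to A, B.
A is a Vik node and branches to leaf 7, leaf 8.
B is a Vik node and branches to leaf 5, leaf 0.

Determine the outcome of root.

7

A (Vik): min(7, 8) = 7
B (Vik): min(5, 0) = 0
root (Dana): max(7, 0) = 7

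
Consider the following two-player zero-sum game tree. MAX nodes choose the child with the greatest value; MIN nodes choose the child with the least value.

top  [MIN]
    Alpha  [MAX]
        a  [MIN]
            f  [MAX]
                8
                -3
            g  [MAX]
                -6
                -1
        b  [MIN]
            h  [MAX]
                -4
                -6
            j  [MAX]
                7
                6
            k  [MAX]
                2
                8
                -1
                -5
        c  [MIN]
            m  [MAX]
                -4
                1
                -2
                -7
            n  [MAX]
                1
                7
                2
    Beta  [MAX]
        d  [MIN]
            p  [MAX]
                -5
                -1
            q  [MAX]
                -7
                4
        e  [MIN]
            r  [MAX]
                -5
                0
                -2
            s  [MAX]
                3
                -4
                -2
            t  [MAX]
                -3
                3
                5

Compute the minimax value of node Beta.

0

p (MAX): max(-5, -1) = -1
q (MAX): max(-7, 4) = 4
d (MIN): min(-1, 4) = -1
r (MAX): max(-5, 0, -2) = 0
s (MAX): max(3, -4, -2) = 3
t (MAX): max(-3, 3, 5) = 5
e (MIN): min(0, 3, 5) = 0
Beta (MAX): max(-1, 0) = 0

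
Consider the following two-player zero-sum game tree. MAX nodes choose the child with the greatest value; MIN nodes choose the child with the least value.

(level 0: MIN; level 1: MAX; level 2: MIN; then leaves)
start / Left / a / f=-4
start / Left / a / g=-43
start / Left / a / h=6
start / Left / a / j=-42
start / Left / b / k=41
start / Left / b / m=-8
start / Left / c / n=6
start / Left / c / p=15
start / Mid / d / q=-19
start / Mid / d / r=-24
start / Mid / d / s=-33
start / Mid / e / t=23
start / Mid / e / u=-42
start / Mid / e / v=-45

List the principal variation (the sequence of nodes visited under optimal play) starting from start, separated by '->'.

start -> Mid -> d -> s

a (MIN): min(-4, -43, 6, -42) = -43
b (MIN): min(41, -8) = -8
c (MIN): min(6, 15) = 6
Left (MAX): max(-43, -8, 6) = 6
d (MIN): min(-19, -24, -33) = -33
e (MIN): min(23, -42, -45) = -45
Mid (MAX): max(-33, -45) = -33
start (MIN): min(6, -33) = -33
At start, MIN picks Mid (lowest: -33).
At Mid, MAX picks d (highest: -33).
At d, MIN picks s (lowest: -33).
Terminal value -33.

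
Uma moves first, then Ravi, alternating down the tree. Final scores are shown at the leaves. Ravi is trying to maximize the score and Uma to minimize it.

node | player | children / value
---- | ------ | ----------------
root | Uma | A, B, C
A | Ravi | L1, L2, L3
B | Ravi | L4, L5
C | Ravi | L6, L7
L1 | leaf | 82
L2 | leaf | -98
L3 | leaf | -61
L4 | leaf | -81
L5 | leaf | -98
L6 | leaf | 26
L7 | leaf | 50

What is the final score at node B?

B (Ravi): max(-81, -98) = -81

-81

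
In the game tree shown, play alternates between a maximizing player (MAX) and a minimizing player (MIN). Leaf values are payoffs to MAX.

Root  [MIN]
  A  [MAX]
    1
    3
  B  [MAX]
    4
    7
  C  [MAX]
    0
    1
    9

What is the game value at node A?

A (MAX): max(1, 3) = 3

3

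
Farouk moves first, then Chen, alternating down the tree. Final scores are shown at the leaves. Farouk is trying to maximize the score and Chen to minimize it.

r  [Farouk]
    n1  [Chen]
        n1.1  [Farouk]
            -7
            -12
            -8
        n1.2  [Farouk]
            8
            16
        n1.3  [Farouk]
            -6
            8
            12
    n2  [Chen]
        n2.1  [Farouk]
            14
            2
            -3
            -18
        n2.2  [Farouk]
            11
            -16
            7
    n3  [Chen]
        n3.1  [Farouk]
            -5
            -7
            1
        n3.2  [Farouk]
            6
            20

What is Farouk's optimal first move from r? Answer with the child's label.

n2

n1.1 (Farouk): max(-7, -12, -8) = -7
n1.2 (Farouk): max(8, 16) = 16
n1.3 (Farouk): max(-6, 8, 12) = 12
n1 (Chen): min(-7, 16, 12) = -7
n2.1 (Farouk): max(14, 2, -3, -18) = 14
n2.2 (Farouk): max(11, -16, 7) = 11
n2 (Chen): min(14, 11) = 11
n3.1 (Farouk): max(-5, -7, 1) = 1
n3.2 (Farouk): max(6, 20) = 20
n3 (Chen): min(1, 20) = 1
r (Farouk): max(-7, 11, 1) = 11
Farouk at r wants the highest of {n1=-7, n2=11, n3=1}, so chooses n2.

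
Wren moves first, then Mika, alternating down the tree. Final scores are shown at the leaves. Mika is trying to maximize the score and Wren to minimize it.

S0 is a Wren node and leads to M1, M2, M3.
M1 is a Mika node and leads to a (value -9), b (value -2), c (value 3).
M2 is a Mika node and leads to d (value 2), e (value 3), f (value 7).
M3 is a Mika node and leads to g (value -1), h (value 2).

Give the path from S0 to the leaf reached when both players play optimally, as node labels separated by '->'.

S0 -> M3 -> h

M1 (Mika): max(-9, -2, 3) = 3
M2 (Mika): max(2, 3, 7) = 7
M3 (Mika): max(-1, 2) = 2
S0 (Wren): min(3, 7, 2) = 2
At S0, Wren picks M3 (lowest: 2).
At M3, Mika picks h (highest: 2).
Terminal value 2.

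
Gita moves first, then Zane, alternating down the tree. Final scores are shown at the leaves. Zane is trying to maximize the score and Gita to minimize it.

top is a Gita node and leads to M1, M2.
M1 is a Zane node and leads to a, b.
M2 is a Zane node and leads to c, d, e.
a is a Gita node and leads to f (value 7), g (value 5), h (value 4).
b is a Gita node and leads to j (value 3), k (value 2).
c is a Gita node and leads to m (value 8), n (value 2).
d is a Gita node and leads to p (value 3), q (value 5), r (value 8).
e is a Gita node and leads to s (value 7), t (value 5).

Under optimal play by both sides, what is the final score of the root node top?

4

a (Gita): min(7, 5, 4) = 4
b (Gita): min(3, 2) = 2
M1 (Zane): max(4, 2) = 4
c (Gita): min(8, 2) = 2
d (Gita): min(3, 5, 8) = 3
e (Gita): min(7, 5) = 5
M2 (Zane): max(2, 3, 5) = 5
top (Gita): min(4, 5) = 4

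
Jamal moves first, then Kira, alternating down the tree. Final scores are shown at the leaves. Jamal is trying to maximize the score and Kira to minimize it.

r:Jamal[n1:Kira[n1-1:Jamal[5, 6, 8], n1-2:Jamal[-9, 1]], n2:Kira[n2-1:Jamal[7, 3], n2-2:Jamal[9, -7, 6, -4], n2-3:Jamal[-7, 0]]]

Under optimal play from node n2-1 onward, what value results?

n2-1 (Jamal): max(7, 3) = 7

7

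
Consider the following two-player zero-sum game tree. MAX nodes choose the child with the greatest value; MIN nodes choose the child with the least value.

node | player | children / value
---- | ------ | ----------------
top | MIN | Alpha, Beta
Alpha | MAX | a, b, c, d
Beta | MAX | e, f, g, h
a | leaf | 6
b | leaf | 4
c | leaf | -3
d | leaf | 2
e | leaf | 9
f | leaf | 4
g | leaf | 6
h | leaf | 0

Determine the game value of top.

Alpha (MAX): max(6, 4, -3, 2) = 6
Beta (MAX): max(9, 4, 6, 0) = 9
top (MIN): min(6, 9) = 6

6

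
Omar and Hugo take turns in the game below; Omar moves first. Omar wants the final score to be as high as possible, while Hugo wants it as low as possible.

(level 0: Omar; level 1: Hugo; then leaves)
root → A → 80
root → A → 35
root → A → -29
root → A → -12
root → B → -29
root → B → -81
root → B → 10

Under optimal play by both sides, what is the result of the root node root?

-29

A (Hugo): min(80, 35, -29, -12) = -29
B (Hugo): min(-29, -81, 10) = -81
root (Omar): max(-29, -81) = -29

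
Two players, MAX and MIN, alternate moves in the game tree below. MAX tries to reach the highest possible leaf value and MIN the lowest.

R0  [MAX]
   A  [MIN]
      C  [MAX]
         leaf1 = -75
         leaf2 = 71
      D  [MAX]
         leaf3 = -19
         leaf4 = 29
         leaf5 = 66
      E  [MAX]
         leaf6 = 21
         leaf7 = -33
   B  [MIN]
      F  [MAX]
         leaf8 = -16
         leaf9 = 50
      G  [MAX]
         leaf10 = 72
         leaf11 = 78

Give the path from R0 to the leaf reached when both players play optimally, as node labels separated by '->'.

R0 -> B -> F -> leaf9

C (MAX): max(-75, 71) = 71
D (MAX): max(-19, 29, 66) = 66
E (MAX): max(21, -33) = 21
A (MIN): min(71, 66, 21) = 21
F (MAX): max(-16, 50) = 50
G (MAX): max(72, 78) = 78
B (MIN): min(50, 78) = 50
R0 (MAX): max(21, 50) = 50
At R0, MAX picks B (highest: 50).
At B, MIN picks F (lowest: 50).
At F, MAX picks leaf9 (highest: 50).
Terminal value 50.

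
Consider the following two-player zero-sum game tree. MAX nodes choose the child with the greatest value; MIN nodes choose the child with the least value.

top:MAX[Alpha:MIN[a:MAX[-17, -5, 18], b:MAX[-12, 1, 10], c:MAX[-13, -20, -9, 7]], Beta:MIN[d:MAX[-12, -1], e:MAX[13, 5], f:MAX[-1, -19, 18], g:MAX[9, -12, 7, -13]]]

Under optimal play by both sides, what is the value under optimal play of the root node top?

7

a (MAX): max(-17, -5, 18) = 18
b (MAX): max(-12, 1, 10) = 10
c (MAX): max(-13, -20, -9, 7) = 7
Alpha (MIN): min(18, 10, 7) = 7
d (MAX): max(-12, -1) = -1
e (MAX): max(13, 5) = 13
f (MAX): max(-1, -19, 18) = 18
g (MAX): max(9, -12, 7, -13) = 9
Beta (MIN): min(-1, 13, 18, 9) = -1
top (MAX): max(7, -1) = 7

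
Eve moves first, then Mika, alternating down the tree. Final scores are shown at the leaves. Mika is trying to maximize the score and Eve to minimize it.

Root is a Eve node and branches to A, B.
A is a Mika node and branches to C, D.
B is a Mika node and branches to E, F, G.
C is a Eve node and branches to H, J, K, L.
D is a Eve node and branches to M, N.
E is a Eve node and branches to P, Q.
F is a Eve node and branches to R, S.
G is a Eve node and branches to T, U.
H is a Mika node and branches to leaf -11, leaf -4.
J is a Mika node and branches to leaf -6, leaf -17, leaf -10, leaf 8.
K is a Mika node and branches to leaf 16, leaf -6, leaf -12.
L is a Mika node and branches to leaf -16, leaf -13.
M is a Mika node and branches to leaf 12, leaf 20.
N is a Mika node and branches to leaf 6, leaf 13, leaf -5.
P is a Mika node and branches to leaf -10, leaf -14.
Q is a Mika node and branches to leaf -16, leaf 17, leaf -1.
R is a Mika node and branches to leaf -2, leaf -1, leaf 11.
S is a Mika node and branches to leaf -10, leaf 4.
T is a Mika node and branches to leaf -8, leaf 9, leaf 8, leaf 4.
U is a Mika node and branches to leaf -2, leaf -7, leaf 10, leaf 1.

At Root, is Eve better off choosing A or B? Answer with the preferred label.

B

H (Mika): max(-11, -4) = -4
J (Mika): max(-6, -17, -10, 8) = 8
K (Mika): max(16, -6, -12) = 16
L (Mika): max(-16, -13) = -13
C (Eve): min(-4, 8, 16, -13) = -13
M (Mika): max(12, 20) = 20
N (Mika): max(6, 13, -5) = 13
D (Eve): min(20, 13) = 13
A (Mika): max(-13, 13) = 13
P (Mika): max(-10, -14) = -10
Q (Mika): max(-16, 17, -1) = 17
E (Eve): min(-10, 17) = -10
R (Mika): max(-2, -1, 11) = 11
S (Mika): max(-10, 4) = 4
F (Eve): min(11, 4) = 4
T (Mika): max(-8, 9, 8, 4) = 9
U (Mika): max(-2, -7, 10, 1) = 10
G (Eve): min(9, 10) = 9
B (Mika): max(-10, 4, 9) = 9
Eve prefers the lower value; A=13, B=9. B is better since 9 < 13.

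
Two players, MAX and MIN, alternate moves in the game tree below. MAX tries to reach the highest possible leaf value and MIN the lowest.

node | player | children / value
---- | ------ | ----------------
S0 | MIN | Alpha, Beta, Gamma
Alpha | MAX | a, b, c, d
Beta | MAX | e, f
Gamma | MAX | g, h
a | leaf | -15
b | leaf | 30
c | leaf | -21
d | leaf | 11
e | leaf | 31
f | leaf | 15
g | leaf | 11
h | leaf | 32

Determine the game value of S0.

Alpha (MAX): max(-15, 30, -21, 11) = 30
Beta (MAX): max(31, 15) = 31
Gamma (MAX): max(11, 32) = 32
S0 (MIN): min(30, 31, 32) = 30

30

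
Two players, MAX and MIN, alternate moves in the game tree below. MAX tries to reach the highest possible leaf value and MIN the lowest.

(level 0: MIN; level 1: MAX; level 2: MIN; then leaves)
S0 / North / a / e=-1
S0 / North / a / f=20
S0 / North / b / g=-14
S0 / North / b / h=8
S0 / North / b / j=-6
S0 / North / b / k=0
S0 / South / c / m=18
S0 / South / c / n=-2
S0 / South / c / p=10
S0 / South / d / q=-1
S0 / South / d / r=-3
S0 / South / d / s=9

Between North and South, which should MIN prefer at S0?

a (MIN): min(-1, 20) = -1
b (MIN): min(-14, 8, -6, 0) = -14
North (MAX): max(-1, -14) = -1
c (MIN): min(18, -2, 10) = -2
d (MIN): min(-1, -3, 9) = -3
South (MAX): max(-2, -3) = -2
MIN prefers the lower value; North=-1, South=-2. South is better since -2 < -1.

South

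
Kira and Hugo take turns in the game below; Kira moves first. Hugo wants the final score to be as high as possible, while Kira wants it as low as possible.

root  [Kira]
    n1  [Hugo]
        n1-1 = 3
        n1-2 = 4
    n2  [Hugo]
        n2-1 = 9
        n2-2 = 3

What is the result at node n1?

n1 (Hugo): max(3, 4) = 4

4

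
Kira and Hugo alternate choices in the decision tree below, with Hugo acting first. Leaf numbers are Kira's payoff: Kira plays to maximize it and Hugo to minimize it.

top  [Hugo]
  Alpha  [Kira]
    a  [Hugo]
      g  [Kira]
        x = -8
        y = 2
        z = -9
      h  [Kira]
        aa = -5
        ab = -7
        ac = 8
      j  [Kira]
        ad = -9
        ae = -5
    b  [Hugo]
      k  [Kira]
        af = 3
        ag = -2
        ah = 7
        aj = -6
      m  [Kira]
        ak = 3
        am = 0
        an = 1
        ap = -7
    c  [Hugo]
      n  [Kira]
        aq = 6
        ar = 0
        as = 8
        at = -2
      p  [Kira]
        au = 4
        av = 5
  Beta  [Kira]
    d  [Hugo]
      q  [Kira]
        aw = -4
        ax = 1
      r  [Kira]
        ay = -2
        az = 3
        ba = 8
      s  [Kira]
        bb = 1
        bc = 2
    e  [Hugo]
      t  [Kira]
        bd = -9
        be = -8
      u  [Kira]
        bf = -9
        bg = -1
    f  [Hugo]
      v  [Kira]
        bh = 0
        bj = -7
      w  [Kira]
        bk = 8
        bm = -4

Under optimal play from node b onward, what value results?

3

k (Kira): max(3, -2, 7, -6) = 7
m (Kira): max(3, 0, 1, -7) = 3
b (Hugo): min(7, 3) = 3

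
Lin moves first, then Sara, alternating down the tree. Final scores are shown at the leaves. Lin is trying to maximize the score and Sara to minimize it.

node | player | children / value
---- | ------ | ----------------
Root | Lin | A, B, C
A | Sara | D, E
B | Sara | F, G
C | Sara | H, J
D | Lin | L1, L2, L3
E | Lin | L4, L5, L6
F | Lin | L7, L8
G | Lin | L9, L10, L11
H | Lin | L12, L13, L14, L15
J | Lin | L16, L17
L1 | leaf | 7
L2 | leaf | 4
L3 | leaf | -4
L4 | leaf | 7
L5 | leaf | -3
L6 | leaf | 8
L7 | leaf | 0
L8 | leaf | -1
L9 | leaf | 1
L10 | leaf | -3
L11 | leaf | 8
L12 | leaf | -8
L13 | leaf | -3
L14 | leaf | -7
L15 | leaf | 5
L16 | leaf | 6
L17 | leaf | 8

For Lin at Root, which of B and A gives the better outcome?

F (Lin): max(0, -1) = 0
G (Lin): max(1, -3, 8) = 8
B (Sara): min(0, 8) = 0
D (Lin): max(7, 4, -4) = 7
E (Lin): max(7, -3, 8) = 8
A (Sara): min(7, 8) = 7
Lin prefers the higher value; B=0, A=7. A is better since 7 > 0.

A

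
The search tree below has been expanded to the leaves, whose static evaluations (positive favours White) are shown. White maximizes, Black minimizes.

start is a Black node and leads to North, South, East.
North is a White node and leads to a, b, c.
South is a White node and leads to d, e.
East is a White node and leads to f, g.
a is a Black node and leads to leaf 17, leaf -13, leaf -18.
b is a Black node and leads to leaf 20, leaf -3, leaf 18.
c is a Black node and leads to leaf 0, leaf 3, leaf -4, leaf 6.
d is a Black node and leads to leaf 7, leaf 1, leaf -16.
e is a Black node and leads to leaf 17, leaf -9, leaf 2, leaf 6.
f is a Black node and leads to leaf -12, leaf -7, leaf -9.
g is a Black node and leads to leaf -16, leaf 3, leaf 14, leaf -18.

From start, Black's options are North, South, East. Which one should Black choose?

a (Black): min(17, -13, -18) = -18
b (Black): min(20, -3, 18) = -3
c (Black): min(0, 3, -4, 6) = -4
North (White): max(-18, -3, -4) = -3
d (Black): min(7, 1, -16) = -16
e (Black): min(17, -9, 2, 6) = -9
South (White): max(-16, -9) = -9
f (Black): min(-12, -7, -9) = -12
g (Black): min(-16, 3, 14, -18) = -18
East (White): max(-12, -18) = -12
start (Black): min(-3, -9, -12) = -12
Black at start wants the lowest of {North=-3, South=-9, East=-12}, so chooses East.

East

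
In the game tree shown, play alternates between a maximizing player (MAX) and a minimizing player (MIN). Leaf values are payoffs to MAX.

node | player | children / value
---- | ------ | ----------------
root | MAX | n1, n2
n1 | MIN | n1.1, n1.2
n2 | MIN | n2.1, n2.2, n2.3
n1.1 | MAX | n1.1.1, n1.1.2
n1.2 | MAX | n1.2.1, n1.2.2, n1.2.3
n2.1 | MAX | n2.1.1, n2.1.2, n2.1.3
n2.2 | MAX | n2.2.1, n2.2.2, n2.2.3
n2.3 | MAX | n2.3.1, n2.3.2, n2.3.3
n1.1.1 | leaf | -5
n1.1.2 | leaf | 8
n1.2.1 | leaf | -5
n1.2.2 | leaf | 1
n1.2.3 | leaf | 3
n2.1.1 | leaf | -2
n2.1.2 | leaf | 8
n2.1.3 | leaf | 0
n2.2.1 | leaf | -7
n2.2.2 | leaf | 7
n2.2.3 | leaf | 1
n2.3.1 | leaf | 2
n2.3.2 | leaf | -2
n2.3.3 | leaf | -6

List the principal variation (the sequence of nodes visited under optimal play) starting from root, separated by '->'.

root -> n1 -> n1.2 -> n1.2.3

n1.1 (MAX): max(-5, 8) = 8
n1.2 (MAX): max(-5, 1, 3) = 3
n1 (MIN): min(8, 3) = 3
n2.1 (MAX): max(-2, 8, 0) = 8
n2.2 (MAX): max(-7, 7, 1) = 7
n2.3 (MAX): max(2, -2, -6) = 2
n2 (MIN): min(8, 7, 2) = 2
root (MAX): max(3, 2) = 3
At root, MAX picks n1 (highest: 3).
At n1, MIN picks n1.2 (lowest: 3).
At n1.2, MAX picks n1.2.3 (highest: 3).
Terminal value 3.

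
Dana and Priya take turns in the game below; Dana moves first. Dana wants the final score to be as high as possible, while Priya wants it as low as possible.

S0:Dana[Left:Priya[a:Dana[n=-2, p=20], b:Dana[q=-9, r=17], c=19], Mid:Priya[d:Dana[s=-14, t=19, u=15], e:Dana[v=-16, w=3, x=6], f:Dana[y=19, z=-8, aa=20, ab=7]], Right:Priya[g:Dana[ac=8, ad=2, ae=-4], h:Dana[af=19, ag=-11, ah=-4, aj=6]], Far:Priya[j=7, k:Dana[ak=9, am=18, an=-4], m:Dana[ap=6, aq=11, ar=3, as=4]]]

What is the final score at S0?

17

a (Dana): max(-2, 20) = 20
b (Dana): max(-9, 17) = 17
Left (Priya): min(20, 17, 19) = 17
d (Dana): max(-14, 19, 15) = 19
e (Dana): max(-16, 3, 6) = 6
f (Dana): max(19, -8, 20, 7) = 20
Mid (Priya): min(19, 6, 20) = 6
g (Dana): max(8, 2, -4) = 8
h (Dana): max(19, -11, -4, 6) = 19
Right (Priya): min(8, 19) = 8
k (Dana): max(9, 18, -4) = 18
m (Dana): max(6, 11, 3, 4) = 11
Far (Priya): min(7, 18, 11) = 7
S0 (Dana): max(17, 6, 8, 7) = 17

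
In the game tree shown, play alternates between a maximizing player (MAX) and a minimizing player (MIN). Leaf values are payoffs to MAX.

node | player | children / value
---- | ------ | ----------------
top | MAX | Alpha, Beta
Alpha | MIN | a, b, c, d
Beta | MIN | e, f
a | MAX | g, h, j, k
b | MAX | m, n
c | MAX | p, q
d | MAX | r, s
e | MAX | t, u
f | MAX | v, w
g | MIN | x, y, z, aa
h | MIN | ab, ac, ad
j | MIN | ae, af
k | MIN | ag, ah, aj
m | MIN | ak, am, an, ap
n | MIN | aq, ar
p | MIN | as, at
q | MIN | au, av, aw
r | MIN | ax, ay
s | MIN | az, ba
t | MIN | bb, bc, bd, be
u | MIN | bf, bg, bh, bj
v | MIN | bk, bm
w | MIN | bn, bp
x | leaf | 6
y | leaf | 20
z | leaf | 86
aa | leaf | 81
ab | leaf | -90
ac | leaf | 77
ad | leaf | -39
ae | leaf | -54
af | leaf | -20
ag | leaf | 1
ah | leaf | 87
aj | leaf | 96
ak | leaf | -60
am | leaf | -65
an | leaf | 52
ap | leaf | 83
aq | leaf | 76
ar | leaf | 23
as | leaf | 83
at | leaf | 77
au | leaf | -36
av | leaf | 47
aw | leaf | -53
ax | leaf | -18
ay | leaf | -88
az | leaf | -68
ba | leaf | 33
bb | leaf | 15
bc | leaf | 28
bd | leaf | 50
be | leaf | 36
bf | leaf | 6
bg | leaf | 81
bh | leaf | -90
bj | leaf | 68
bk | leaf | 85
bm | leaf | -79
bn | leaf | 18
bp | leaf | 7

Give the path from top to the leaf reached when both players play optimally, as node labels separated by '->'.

top -> Beta -> f -> w -> bp

g (MIN): min(6, 20, 86, 81) = 6
h (MIN): min(-90, 77, -39) = -90
j (MIN): min(-54, -20) = -54
k (MIN): min(1, 87, 96) = 1
a (MAX): max(6, -90, -54, 1) = 6
m (MIN): min(-60, -65, 52, 83) = -65
n (MIN): min(76, 23) = 23
b (MAX): max(-65, 23) = 23
p (MIN): min(83, 77) = 77
q (MIN): min(-36, 47, -53) = -53
c (MAX): max(77, -53) = 77
r (MIN): min(-18, -88) = -88
s (MIN): min(-68, 33) = -68
d (MAX): max(-88, -68) = -68
Alpha (MIN): min(6, 23, 77, -68) = -68
t (MIN): min(15, 28, 50, 36) = 15
u (MIN): min(6, 81, -90, 68) = -90
e (MAX): max(15, -90) = 15
v (MIN): min(85, -79) = -79
w (MIN): min(18, 7) = 7
f (MAX): max(-79, 7) = 7
Beta (MIN): min(15, 7) = 7
top (MAX): max(-68, 7) = 7
At top, MAX picks Beta (highest: 7).
At Beta, MIN picks f (lowest: 7).
At f, MAX picks w (highest: 7).
At w, MIN picks bp (lowest: 7).
Terminal value 7.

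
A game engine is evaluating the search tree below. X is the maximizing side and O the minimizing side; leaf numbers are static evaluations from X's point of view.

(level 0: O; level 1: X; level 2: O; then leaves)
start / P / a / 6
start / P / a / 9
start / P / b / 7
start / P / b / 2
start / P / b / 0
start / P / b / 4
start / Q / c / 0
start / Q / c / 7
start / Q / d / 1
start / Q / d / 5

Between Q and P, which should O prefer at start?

Q

c (O): min(0, 7) = 0
d (O): min(1, 5) = 1
Q (X): max(0, 1) = 1
a (O): min(6, 9) = 6
b (O): min(7, 2, 0, 4) = 0
P (X): max(6, 0) = 6
O prefers the lower value; Q=1, P=6. Q is better since 1 < 6.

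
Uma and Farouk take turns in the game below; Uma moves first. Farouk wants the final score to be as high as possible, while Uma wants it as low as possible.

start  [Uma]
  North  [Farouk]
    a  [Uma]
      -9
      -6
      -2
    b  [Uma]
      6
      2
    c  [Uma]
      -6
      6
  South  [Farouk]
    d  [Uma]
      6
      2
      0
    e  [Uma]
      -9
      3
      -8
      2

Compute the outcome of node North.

2

a (Uma): min(-9, -6, -2) = -9
b (Uma): min(6, 2) = 2
c (Uma): min(-6, 6) = -6
North (Farouk): max(-9, 2, -6) = 2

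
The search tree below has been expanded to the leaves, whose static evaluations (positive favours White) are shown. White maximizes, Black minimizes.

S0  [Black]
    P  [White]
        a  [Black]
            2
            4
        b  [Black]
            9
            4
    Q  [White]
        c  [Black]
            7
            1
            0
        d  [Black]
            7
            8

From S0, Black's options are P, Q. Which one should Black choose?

a (Black): min(2, 4) = 2
b (Black): min(9, 4) = 4
P (White): max(2, 4) = 4
c (Black): min(7, 1, 0) = 0
d (Black): min(7, 8) = 7
Q (White): max(0, 7) = 7
S0 (Black): min(4, 7) = 4
Black at S0 wants the lowest of {P=4, Q=7}, so chooses P.

P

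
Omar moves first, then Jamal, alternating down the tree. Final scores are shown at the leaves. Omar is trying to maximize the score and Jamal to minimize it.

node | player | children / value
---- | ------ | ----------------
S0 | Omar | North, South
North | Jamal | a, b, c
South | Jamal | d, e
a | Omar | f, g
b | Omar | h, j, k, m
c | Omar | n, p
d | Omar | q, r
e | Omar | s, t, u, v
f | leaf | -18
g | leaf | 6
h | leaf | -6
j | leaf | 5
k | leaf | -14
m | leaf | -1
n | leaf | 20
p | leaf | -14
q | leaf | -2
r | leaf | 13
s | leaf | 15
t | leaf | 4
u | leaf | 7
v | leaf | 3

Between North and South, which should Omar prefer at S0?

South

a (Omar): max(-18, 6) = 6
b (Omar): max(-6, 5, -14, -1) = 5
c (Omar): max(20, -14) = 20
North (Jamal): min(6, 5, 20) = 5
d (Omar): max(-2, 13) = 13
e (Omar): max(15, 4, 7, 3) = 15
South (Jamal): min(13, 15) = 13
Omar prefers the higher value; North=5, South=13. South is better since 13 > 5.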